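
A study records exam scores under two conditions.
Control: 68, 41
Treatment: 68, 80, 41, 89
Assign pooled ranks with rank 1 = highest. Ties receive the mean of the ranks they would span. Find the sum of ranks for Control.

Sorted (descending): 89, 80, 68, 68, 41, 41
The 2 values of 68 occupy positions 3–4 → average rank (3+4)/2 = 3.5.
The 2 values of 41 occupy positions 5–6 → average rank (5+6)/2 = 5.5.
Control values → pooled ranks: 68→3.5, 41→5.5
Rank sum = 3.5 + 5.5 = 9

9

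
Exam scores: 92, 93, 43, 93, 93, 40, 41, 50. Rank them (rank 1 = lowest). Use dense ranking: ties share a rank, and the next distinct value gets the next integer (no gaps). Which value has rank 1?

Sorted (ascending): 40, 41, 43, 50, 92, 93, 93, 93
The 3 values of 93 share dense rank 6.
Remaining distinct values take the next consecutive integers.
Rank 1 → value 40.

40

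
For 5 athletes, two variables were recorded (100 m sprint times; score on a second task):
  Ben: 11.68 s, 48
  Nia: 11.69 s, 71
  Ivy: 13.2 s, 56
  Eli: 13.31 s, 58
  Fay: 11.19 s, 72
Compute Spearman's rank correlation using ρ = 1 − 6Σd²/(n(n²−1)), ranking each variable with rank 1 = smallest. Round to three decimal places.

-0.300

Ranks of variable 1: 2, 3, 4, 5, 1
Ranks of variable 2: 1, 4, 2, 3, 5
d = r₁ − r₂: 1, -1, 2, 2, -4
d²: 1, 1, 4, 4, 16; Σd² = 26
ρ = 1 − 6·26/(5·24) = 1 − 156/120 = -0.300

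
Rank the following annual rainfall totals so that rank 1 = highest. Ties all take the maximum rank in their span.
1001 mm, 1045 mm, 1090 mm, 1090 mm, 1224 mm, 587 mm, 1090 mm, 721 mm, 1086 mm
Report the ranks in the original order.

Sorted (descending): 1224, 1090, 1090, 1090, 1086, 1045, 1001, 721, 587
The 3 values of 1090 occupy positions 2–4 → each gets rank 4.

7, 6, 4, 4, 1, 9, 4, 8, 5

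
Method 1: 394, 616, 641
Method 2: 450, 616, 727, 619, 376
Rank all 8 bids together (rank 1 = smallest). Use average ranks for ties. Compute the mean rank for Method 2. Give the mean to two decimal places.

4.50

Sorted (ascending): 376, 394, 450, 616, 616, 619, 641, 727
The 2 values of 616 occupy positions 4–5 → average rank (4+5)/2 = 4.5.
Method 2 values → pooled ranks: 450→3, 616→4.5, 727→8, 619→6, 376→1
Mean rank = (3 + 4.5 + 8 + 6 + 1) / 5 = 4.50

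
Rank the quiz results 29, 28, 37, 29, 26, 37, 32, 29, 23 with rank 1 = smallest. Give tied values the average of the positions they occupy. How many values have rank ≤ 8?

Sorted (ascending): 23, 26, 28, 29, 29, 29, 32, 37, 37
The 3 values of 29 occupy positions 4–6 → average rank 5.
The 2 values of 37 occupy positions 8–9 → average rank (8+9)/2 = 8.5.
Ranks ≤ 8: {1, 2, 3, 5, 5, 5, 7} → 7 values.

7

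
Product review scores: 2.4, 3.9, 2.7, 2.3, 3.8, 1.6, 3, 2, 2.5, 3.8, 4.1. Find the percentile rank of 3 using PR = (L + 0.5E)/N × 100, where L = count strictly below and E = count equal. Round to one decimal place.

N = 11.
Strictly below 3: 6. Equal to 3: 1.
PR = (6 + 0.5·1)/11 × 100 = 59.1

59.1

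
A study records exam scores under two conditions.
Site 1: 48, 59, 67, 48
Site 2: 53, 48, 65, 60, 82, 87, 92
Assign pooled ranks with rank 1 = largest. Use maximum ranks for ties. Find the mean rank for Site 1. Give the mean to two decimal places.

8.25

Sorted (descending): 92, 87, 82, 67, 65, 60, 59, 53, 48, 48, 48
The 3 values of 48 occupy positions 9–11 → each gets rank 11.
Site 1 values → pooled ranks: 48→11, 59→7, 67→4, 48→11
Mean rank = (11 + 7 + 4 + 11) / 4 = 8.25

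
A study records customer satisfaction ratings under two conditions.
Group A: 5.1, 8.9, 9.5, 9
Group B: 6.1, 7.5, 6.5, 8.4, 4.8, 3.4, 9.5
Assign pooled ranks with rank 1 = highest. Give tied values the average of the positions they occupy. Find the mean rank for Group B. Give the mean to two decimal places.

6.93

Sorted (descending): 9.5, 9.5, 9, 8.9, 8.4, 7.5, 6.5, 6.1, 5.1, 4.8, 3.4
The 2 values of 9.5 occupy positions 1–2 → average rank (1+2)/2 = 1.5.
Group B values → pooled ranks: 6.1→8, 7.5→6, 6.5→7, 8.4→5, 4.8→10, 3.4→11, 9.5→1.5
Mean rank = (8 + 6 + 7 + 5 + 10 + 11 + 1.5) / 7 = 6.93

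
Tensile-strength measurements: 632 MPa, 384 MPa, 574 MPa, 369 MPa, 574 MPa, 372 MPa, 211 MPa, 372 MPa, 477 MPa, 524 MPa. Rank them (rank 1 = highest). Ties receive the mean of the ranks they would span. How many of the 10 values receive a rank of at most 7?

Sorted (descending): 632, 574, 574, 524, 477, 384, 372, 372, 369, 211
The 2 values of 574 occupy positions 2–3 → average rank (2+3)/2 = 2.5.
The 2 values of 372 occupy positions 7–8 → average rank (7+8)/2 = 7.5.
Ranks ≤ 7: {1, 2.5, 2.5, 4, 5, 6} → 6 values.

6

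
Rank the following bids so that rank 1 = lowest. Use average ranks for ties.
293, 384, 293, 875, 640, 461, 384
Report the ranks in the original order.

1.5, 3.5, 1.5, 7, 6, 5, 3.5

Sorted (ascending): 293, 293, 384, 384, 461, 640, 875
The 2 values of 293 occupy positions 1–2 → average rank (1+2)/2 = 1.5.
The 2 values of 384 occupy positions 3–4 → average rank (3+4)/2 = 3.5.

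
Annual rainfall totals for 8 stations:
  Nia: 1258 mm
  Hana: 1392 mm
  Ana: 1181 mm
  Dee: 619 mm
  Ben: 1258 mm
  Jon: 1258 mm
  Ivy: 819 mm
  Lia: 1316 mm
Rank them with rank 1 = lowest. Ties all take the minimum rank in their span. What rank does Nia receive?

4

Sorted (ascending): 619, 819, 1181, 1258, 1258, 1258, 1316, 1392
The 3 values of 1258 occupy positions 4–6 → each gets rank 4.
Nia has value 1258 mm → rank 4.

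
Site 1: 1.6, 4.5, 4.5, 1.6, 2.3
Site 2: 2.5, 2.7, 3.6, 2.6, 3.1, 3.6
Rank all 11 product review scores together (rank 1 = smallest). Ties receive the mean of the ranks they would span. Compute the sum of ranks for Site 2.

Sorted (ascending): 1.6, 1.6, 2.3, 2.5, 2.6, 2.7, 3.1, 3.6, 3.6, 4.5, 4.5
The 2 values of 1.6 occupy positions 1–2 → average rank (1+2)/2 = 1.5.
The 2 values of 3.6 occupy positions 8–9 → average rank (8+9)/2 = 8.5.
The 2 values of 4.5 occupy positions 10–11 → average rank (10+11)/2 = 10.5.
Site 2 values → pooled ranks: 2.5→4, 2.7→6, 3.6→8.5, 2.6→5, 3.1→7, 3.6→8.5
Rank sum = 4 + 6 + 8.5 + 5 + 7 + 8.5 = 39

39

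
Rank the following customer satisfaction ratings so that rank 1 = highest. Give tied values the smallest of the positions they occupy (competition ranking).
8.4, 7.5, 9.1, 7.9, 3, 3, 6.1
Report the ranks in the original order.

Sorted (descending): 9.1, 8.4, 7.9, 7.5, 6.1, 3, 3
The 2 values of 3 occupy positions 6–7 → each gets rank 6.

2, 4, 1, 3, 6, 6, 5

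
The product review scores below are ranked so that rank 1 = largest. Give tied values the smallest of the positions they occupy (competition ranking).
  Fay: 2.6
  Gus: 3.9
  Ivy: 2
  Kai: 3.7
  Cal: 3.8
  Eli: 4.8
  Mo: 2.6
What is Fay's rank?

5

Sorted (descending): 4.8, 3.9, 3.8, 3.7, 2.6, 2.6, 2
The 2 values of 2.6 occupy positions 5–6 → each gets rank 5.
Fay has value 2.6 → rank 5.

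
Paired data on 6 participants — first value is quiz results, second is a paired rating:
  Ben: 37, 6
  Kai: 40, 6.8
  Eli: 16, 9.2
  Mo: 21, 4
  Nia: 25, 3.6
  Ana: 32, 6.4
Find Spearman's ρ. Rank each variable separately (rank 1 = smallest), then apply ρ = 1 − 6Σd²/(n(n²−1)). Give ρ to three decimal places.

Ranks of variable 1: 5, 6, 1, 2, 3, 4
Ranks of variable 2: 3, 5, 6, 2, 1, 4
d = r₁ − r₂: 2, 1, -5, 0, 2, 0
d²: 4, 1, 25, 0, 4, 0; Σd² = 34
ρ = 1 − 6·34/(6·35) = 1 − 204/210 = 0.029

0.029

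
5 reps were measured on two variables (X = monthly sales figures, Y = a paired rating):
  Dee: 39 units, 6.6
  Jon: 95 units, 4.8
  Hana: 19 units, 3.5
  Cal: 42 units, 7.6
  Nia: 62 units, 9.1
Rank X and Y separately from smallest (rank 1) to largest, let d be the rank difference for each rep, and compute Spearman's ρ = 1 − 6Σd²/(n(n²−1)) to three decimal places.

Ranks of variable 1: 2, 5, 1, 3, 4
Ranks of variable 2: 3, 2, 1, 4, 5
d = r₁ − r₂: -1, 3, 0, -1, -1
d²: 1, 9, 0, 1, 1; Σd² = 12
ρ = 1 − 6·12/(5·24) = 1 − 72/120 = 0.400

0.400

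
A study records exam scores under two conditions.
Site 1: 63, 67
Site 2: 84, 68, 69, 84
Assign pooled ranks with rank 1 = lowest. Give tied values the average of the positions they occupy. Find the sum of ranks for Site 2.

18

Sorted (ascending): 63, 67, 68, 69, 84, 84
The 2 values of 84 occupy positions 5–6 → average rank (5+6)/2 = 5.5.
Site 2 values → pooled ranks: 84→5.5, 68→3, 69→4, 84→5.5
Rank sum = 5.5 + 3 + 4 + 5.5 = 18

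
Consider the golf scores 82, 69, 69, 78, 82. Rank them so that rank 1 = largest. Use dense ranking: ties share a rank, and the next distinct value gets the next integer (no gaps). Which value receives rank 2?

78

Sorted (descending): 82, 82, 78, 69, 69
The 2 values of 82 share dense rank 1.
The 2 values of 69 share dense rank 3.
Remaining distinct values take the next consecutive integers.
Rank 2 → value 78.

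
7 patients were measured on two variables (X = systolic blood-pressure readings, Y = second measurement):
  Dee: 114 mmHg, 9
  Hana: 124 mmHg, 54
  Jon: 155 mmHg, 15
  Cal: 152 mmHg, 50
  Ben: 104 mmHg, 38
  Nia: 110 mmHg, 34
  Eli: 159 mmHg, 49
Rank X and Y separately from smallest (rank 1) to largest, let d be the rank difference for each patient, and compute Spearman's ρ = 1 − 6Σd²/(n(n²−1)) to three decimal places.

Ranks of variable 1: 3, 4, 6, 5, 1, 2, 7
Ranks of variable 2: 1, 7, 2, 6, 4, 3, 5
d = r₁ − r₂: 2, -3, 4, -1, -3, -1, 2
d²: 4, 9, 16, 1, 9, 1, 4; Σd² = 44
ρ = 1 − 6·44/(7·48) = 1 − 264/336 = 0.214

0.214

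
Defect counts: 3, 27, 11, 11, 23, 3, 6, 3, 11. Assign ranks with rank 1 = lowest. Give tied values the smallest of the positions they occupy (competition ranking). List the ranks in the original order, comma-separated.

Sorted (ascending): 3, 3, 3, 6, 11, 11, 11, 23, 27
The 3 values of 3 occupy positions 1–3 → each gets rank 1.
The 3 values of 11 occupy positions 5–7 → each gets rank 5.

1, 9, 5, 5, 8, 1, 4, 1, 5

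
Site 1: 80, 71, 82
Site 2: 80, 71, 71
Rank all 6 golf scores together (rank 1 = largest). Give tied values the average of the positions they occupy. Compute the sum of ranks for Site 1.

8.5

Sorted (descending): 82, 80, 80, 71, 71, 71
The 2 values of 80 occupy positions 2–3 → average rank (2+3)/2 = 2.5.
The 3 values of 71 occupy positions 4–6 → average rank 5.
Site 1 values → pooled ranks: 80→2.5, 71→5, 82→1
Rank sum = 2.5 + 5 + 1 = 8.5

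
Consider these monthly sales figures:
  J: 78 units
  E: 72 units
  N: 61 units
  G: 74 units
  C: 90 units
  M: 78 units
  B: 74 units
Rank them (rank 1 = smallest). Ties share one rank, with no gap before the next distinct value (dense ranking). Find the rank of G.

3

Sorted (ascending): 61, 72, 74, 74, 78, 78, 90
The 2 values of 74 share dense rank 3.
The 2 values of 78 share dense rank 4.
Remaining distinct values take the next consecutive integers.
G has value 74 units → rank 3.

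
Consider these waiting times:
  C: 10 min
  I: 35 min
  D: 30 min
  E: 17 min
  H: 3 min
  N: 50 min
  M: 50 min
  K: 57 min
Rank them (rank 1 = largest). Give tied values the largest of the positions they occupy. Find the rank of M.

Sorted (descending): 57, 50, 50, 35, 30, 17, 10, 3
The 2 values of 50 occupy positions 2–3 → each gets rank 3.
M has value 50 min → rank 3.

3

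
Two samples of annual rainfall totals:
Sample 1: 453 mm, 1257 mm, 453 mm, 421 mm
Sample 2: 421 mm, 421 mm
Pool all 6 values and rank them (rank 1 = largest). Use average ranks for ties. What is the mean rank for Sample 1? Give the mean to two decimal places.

Sorted (descending): 1257, 453, 453, 421, 421, 421
The 2 values of 453 occupy positions 2–3 → average rank (2+3)/2 = 2.5.
The 3 values of 421 occupy positions 4–6 → average rank 5.
Sample 1 values → pooled ranks: 453→2.5, 1257→1, 453→2.5, 421→5
Mean rank = (2.5 + 1 + 2.5 + 5) / 4 = 2.75

2.75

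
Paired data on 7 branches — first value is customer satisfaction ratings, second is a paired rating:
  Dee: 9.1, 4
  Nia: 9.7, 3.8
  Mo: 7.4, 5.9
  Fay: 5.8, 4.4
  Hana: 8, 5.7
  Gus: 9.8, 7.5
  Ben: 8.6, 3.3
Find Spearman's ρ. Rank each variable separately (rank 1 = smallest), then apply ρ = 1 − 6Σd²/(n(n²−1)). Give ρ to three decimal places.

Ranks of variable 1: 5, 6, 2, 1, 3, 7, 4
Ranks of variable 2: 3, 2, 6, 4, 5, 7, 1
d = r₁ − r₂: 2, 4, -4, -3, -2, 0, 3
d²: 4, 16, 16, 9, 4, 0, 9; Σd² = 58
ρ = 1 − 6·58/(7·48) = 1 − 348/336 = -0.036

-0.036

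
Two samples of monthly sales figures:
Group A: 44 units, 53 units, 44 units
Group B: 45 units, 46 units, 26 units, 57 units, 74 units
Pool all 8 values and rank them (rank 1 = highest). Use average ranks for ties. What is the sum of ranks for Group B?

20

Sorted (descending): 74, 57, 53, 46, 45, 44, 44, 26
The 2 values of 44 occupy positions 6–7 → average rank (6+7)/2 = 6.5.
Group B values → pooled ranks: 45→5, 46→4, 26→8, 57→2, 74→1
Rank sum = 5 + 4 + 8 + 2 + 1 = 20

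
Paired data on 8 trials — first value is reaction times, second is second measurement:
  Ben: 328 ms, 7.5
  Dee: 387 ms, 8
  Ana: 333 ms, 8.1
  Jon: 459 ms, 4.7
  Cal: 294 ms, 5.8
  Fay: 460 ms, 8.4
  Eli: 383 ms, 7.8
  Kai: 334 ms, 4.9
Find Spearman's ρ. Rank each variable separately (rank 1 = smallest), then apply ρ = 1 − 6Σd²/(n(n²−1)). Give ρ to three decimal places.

Ranks of variable 1: 2, 6, 3, 7, 1, 8, 5, 4
Ranks of variable 2: 4, 6, 7, 1, 3, 8, 5, 2
d = r₁ − r₂: -2, 0, -4, 6, -2, 0, 0, 2
d²: 4, 0, 16, 36, 4, 0, 0, 4; Σd² = 64
ρ = 1 − 6·64/(8·63) = 1 − 384/504 = 0.238

0.238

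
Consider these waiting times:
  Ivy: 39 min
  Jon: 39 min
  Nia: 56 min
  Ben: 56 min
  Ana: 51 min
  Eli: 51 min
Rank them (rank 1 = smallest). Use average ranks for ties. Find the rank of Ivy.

Sorted (ascending): 39, 39, 51, 51, 56, 56
The 2 values of 39 occupy positions 1–2 → average rank (1+2)/2 = 1.5.
The 2 values of 51 occupy positions 3–4 → average rank (3+4)/2 = 3.5.
The 2 values of 56 occupy positions 5–6 → average rank (5+6)/2 = 5.5.
Ivy has value 39 min → rank 1.5.

1.5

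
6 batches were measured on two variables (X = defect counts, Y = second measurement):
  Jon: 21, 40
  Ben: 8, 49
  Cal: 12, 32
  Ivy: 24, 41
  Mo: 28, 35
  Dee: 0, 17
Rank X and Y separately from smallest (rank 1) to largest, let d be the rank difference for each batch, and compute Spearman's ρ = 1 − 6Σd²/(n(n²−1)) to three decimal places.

0.257

Ranks of variable 1: 4, 2, 3, 5, 6, 1
Ranks of variable 2: 4, 6, 2, 5, 3, 1
d = r₁ − r₂: 0, -4, 1, 0, 3, 0
d²: 0, 16, 1, 0, 9, 0; Σd² = 26
ρ = 1 − 6·26/(6·35) = 1 − 156/210 = 0.257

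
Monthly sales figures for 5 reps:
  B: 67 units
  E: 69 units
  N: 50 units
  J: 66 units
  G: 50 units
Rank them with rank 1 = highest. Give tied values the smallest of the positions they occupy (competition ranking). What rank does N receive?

4

Sorted (descending): 69, 67, 66, 50, 50
The 2 values of 50 occupy positions 4–5 → each gets rank 4.
N has value 50 units → rank 4.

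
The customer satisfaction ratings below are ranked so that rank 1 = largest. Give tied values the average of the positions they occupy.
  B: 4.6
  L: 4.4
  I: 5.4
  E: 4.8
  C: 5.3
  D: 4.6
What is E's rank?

Sorted (descending): 5.4, 5.3, 4.8, 4.6, 4.6, 4.4
The 2 values of 4.6 occupy positions 4–5 → average rank (4+5)/2 = 4.5.
E has value 4.8 → rank 3.

3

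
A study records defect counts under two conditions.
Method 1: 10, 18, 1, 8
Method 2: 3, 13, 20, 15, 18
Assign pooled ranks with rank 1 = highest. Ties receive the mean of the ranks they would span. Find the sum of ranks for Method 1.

24.5

Sorted (descending): 20, 18, 18, 15, 13, 10, 8, 3, 1
The 2 values of 18 occupy positions 2–3 → average rank (2+3)/2 = 2.5.
Method 1 values → pooled ranks: 10→6, 18→2.5, 1→9, 8→7
Rank sum = 6 + 2.5 + 9 + 7 = 24.5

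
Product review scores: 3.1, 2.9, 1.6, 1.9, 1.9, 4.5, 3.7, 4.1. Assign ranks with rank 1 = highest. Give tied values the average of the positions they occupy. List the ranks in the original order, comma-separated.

4, 5, 8, 6.5, 6.5, 1, 3, 2

Sorted (descending): 4.5, 4.1, 3.7, 3.1, 2.9, 1.9, 1.9, 1.6
The 2 values of 1.9 occupy positions 6–7 → average rank (6+7)/2 = 6.5.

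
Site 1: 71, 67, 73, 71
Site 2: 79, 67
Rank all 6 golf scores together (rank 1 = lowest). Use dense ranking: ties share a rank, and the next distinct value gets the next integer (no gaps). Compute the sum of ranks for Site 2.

5

Sorted (ascending): 67, 67, 71, 71, 73, 79
The 2 values of 67 share dense rank 1.
The 2 values of 71 share dense rank 2.
Remaining distinct values take the next consecutive integers.
Site 2 values → pooled ranks: 79→4, 67→1
Rank sum = 4 + 1 = 5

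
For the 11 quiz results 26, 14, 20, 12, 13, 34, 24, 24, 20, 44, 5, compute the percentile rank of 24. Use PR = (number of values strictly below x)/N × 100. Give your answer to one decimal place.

54.5

N = 11.
Strictly below 24: 6. Equal to 24: 2.
PR = 6/11 × 100 = 54.5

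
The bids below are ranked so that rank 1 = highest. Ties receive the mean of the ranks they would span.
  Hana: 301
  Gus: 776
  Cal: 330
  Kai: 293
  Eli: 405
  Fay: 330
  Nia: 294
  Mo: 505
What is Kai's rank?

8

Sorted (descending): 776, 505, 405, 330, 330, 301, 294, 293
The 2 values of 330 occupy positions 4–5 → average rank (4+5)/2 = 4.5.
Kai has value 293 → rank 8.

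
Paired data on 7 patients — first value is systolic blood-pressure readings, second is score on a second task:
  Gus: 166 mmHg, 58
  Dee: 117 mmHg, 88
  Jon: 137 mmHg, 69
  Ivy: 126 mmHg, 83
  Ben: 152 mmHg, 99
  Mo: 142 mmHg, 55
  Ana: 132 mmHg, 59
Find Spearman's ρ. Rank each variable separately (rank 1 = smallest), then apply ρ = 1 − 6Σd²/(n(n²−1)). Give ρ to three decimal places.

-0.357

Ranks of variable 1: 7, 1, 4, 2, 6, 5, 3
Ranks of variable 2: 2, 6, 4, 5, 7, 1, 3
d = r₁ − r₂: 5, -5, 0, -3, -1, 4, 0
d²: 25, 25, 0, 9, 1, 16, 0; Σd² = 76
ρ = 1 − 6·76/(7·48) = 1 − 456/336 = -0.357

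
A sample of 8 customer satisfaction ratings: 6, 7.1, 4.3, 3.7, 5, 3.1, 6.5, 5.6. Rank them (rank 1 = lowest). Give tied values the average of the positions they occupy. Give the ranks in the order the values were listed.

6, 8, 3, 2, 4, 1, 7, 5

Sorted (ascending): 3.1, 3.7, 4.3, 5, 5.6, 6, 6.5, 7.1
No ties — each value takes its position as its rank.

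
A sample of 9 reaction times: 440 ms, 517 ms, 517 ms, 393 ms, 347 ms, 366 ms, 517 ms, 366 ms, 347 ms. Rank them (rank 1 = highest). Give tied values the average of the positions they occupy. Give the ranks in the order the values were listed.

Sorted (descending): 517, 517, 517, 440, 393, 366, 366, 347, 347
The 3 values of 517 occupy positions 1–3 → average rank 2.
The 2 values of 366 occupy positions 6–7 → average rank (6+7)/2 = 6.5.
The 2 values of 347 occupy positions 8–9 → average rank (8+9)/2 = 8.5.

4, 2, 2, 5, 8.5, 6.5, 2, 6.5, 8.5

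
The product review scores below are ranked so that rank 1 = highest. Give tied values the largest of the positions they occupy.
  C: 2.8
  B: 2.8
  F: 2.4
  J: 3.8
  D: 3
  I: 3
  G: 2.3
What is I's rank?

Sorted (descending): 3.8, 3, 3, 2.8, 2.8, 2.4, 2.3
The 2 values of 3 occupy positions 2–3 → each gets rank 3.
The 2 values of 2.8 occupy positions 4–5 → each gets rank 5.
I has value 3 → rank 3.

3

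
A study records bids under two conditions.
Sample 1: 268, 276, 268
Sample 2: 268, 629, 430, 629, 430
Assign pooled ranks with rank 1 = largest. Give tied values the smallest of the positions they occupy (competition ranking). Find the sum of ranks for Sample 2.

14

Sorted (descending): 629, 629, 430, 430, 276, 268, 268, 268
The 2 values of 629 occupy positions 1–2 → each gets rank 1.
The 2 values of 430 occupy positions 3–4 → each gets rank 3.
The 3 values of 268 occupy positions 6–8 → each gets rank 6.
Sample 2 values → pooled ranks: 268→6, 629→1, 430→3, 629→1, 430→3
Rank sum = 6 + 1 + 3 + 1 + 3 = 14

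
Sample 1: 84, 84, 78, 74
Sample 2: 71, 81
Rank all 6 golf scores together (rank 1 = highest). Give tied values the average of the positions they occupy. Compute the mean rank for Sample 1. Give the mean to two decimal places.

3.00

Sorted (descending): 84, 84, 81, 78, 74, 71
The 2 values of 84 occupy positions 1–2 → average rank (1+2)/2 = 1.5.
Sample 1 values → pooled ranks: 84→1.5, 84→1.5, 78→4, 74→5
Mean rank = (1.5 + 1.5 + 4 + 5) / 4 = 3.00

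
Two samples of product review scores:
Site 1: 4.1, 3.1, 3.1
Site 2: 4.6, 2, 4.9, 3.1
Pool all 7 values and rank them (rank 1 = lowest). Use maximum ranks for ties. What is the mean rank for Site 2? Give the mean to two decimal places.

Sorted (ascending): 2, 3.1, 3.1, 3.1, 4.1, 4.6, 4.9
The 3 values of 3.1 occupy positions 2–4 → each gets rank 4.
Site 2 values → pooled ranks: 4.6→6, 2→1, 4.9→7, 3.1→4
Mean rank = (6 + 1 + 7 + 4) / 4 = 4.50

4.50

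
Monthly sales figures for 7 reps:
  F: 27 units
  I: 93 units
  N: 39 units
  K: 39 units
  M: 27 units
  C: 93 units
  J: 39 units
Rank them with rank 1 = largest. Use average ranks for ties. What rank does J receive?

4

Sorted (descending): 93, 93, 39, 39, 39, 27, 27
The 2 values of 93 occupy positions 1–2 → average rank (1+2)/2 = 1.5.
The 3 values of 39 occupy positions 3–5 → average rank 4.
The 2 values of 27 occupy positions 6–7 → average rank (6+7)/2 = 6.5.
J has value 39 units → rank 4.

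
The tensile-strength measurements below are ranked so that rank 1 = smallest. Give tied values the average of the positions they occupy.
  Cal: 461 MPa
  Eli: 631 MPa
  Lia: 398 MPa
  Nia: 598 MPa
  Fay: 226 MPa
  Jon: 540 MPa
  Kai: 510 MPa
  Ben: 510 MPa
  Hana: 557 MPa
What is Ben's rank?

Sorted (ascending): 226, 398, 461, 510, 510, 540, 557, 598, 631
The 2 values of 510 occupy positions 4–5 → average rank (4+5)/2 = 4.5.
Ben has value 510 MPa → rank 4.5.

4.5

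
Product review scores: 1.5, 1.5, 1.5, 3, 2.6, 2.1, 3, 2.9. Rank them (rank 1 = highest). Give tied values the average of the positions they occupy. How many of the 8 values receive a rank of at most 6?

Sorted (descending): 3, 3, 2.9, 2.6, 2.1, 1.5, 1.5, 1.5
The 2 values of 3 occupy positions 1–2 → average rank (1+2)/2 = 1.5.
The 3 values of 1.5 occupy positions 6–8 → average rank 7.
Ranks ≤ 6: {1.5, 1.5, 3, 4, 5} → 5 values.

5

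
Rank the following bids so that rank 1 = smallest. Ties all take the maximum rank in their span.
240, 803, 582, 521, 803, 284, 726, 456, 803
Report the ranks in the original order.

1, 9, 5, 4, 9, 2, 6, 3, 9

Sorted (ascending): 240, 284, 456, 521, 582, 726, 803, 803, 803
The 3 values of 803 occupy positions 7–9 → each gets rank 9.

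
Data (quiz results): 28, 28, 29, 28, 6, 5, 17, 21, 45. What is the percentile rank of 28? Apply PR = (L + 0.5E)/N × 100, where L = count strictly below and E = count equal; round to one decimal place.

61.1

N = 9.
Strictly below 28: 4. Equal to 28: 3.
PR = (4 + 0.5·3)/9 × 100 = 61.1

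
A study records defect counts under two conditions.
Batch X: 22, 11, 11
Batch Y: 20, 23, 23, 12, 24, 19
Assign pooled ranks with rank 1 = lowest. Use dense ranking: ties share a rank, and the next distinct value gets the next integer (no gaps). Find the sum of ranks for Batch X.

Sorted (ascending): 11, 11, 12, 19, 20, 22, 23, 23, 24
The 2 values of 11 share dense rank 1.
The 2 values of 23 share dense rank 6.
Remaining distinct values take the next consecutive integers.
Batch X values → pooled ranks: 22→5, 11→1, 11→1
Rank sum = 5 + 1 + 1 = 7

7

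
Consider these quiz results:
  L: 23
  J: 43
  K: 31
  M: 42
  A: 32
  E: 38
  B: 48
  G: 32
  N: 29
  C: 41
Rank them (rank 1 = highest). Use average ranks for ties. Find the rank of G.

Sorted (descending): 48, 43, 42, 41, 38, 32, 32, 31, 29, 23
The 2 values of 32 occupy positions 6–7 → average rank (6+7)/2 = 6.5.
G has value 32 → rank 6.5.

6.5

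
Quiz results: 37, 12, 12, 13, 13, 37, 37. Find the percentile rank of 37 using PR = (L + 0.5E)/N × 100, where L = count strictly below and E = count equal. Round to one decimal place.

78.6

N = 7.
Strictly below 37: 4. Equal to 37: 3.
PR = (4 + 0.5·3)/7 × 100 = 78.6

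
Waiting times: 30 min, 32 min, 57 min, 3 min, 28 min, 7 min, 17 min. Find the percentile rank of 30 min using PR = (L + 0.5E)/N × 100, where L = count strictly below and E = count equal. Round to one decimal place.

64.3

N = 7.
Strictly below 30: 4. Equal to 30: 1.
PR = (4 + 0.5·1)/7 × 100 = 64.3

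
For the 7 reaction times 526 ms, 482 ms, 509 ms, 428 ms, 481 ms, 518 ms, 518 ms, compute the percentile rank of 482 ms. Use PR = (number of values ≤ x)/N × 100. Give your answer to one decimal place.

42.9

N = 7.
Strictly below 482: 2. Equal to 482: 1.
PR = 3/7 × 100 = 42.9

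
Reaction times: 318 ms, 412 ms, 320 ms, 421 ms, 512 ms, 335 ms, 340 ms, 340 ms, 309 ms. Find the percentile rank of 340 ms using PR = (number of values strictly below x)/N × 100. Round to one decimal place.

44.4

N = 9.
Strictly below 340: 4. Equal to 340: 2.
PR = 4/9 × 100 = 44.4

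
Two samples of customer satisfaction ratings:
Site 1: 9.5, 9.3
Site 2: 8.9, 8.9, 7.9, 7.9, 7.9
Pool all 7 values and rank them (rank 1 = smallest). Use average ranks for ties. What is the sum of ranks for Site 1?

13

Sorted (ascending): 7.9, 7.9, 7.9, 8.9, 8.9, 9.3, 9.5
The 3 values of 7.9 occupy positions 1–3 → average rank 2.
The 2 values of 8.9 occupy positions 4–5 → average rank (4+5)/2 = 4.5.
Site 1 values → pooled ranks: 9.5→7, 9.3→6
Rank sum = 7 + 6 = 13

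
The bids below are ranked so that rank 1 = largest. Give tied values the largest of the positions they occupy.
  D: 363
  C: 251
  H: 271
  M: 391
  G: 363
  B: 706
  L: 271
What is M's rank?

2

Sorted (descending): 706, 391, 363, 363, 271, 271, 251
The 2 values of 363 occupy positions 3–4 → each gets rank 4.
The 2 values of 271 occupy positions 5–6 → each gets rank 6.
M has value 391 → rank 2.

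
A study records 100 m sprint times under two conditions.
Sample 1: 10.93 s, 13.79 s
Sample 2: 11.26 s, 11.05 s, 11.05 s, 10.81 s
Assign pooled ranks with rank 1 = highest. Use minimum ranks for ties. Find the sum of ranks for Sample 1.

6

Sorted (descending): 13.79, 11.26, 11.05, 11.05, 10.93, 10.81
The 2 values of 11.05 occupy positions 3–4 → each gets rank 3.
Sample 1 values → pooled ranks: 10.93→5, 13.79→1
Rank sum = 5 + 1 = 6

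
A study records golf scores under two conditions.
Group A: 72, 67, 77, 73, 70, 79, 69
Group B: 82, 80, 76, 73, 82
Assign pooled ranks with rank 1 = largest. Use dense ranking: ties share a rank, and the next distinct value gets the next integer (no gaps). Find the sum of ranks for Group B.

Sorted (descending): 82, 82, 80, 79, 77, 76, 73, 73, 72, 70, 69, 67
The 2 values of 82 share dense rank 1.
The 2 values of 73 share dense rank 6.
Remaining distinct values take the next consecutive integers.
Group B values → pooled ranks: 82→1, 80→2, 76→5, 73→6, 82→1
Rank sum = 1 + 2 + 5 + 6 + 1 = 15

15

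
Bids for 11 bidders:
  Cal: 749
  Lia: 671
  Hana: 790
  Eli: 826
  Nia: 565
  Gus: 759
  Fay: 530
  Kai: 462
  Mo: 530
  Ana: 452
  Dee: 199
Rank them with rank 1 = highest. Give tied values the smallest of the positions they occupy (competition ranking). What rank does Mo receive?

Sorted (descending): 826, 790, 759, 749, 671, 565, 530, 530, 462, 452, 199
The 2 values of 530 occupy positions 7–8 → each gets rank 7.
Mo has value 530 → rank 7.

7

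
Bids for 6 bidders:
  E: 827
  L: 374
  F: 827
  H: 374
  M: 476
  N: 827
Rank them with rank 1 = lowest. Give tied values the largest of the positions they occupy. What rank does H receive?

2

Sorted (ascending): 374, 374, 476, 827, 827, 827
The 2 values of 374 occupy positions 1–2 → each gets rank 2.
The 3 values of 827 occupy positions 4–6 → each gets rank 6.
H has value 374 → rank 2.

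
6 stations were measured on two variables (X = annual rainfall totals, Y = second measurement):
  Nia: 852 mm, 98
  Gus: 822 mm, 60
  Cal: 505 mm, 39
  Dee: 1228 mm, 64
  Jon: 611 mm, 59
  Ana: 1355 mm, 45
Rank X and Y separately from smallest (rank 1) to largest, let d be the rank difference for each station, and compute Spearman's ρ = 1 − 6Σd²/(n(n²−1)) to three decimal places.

0.371

Ranks of variable 1: 4, 3, 1, 5, 2, 6
Ranks of variable 2: 6, 4, 1, 5, 3, 2
d = r₁ − r₂: -2, -1, 0, 0, -1, 4
d²: 4, 1, 0, 0, 1, 16; Σd² = 22
ρ = 1 − 6·22/(6·35) = 1 − 132/210 = 0.371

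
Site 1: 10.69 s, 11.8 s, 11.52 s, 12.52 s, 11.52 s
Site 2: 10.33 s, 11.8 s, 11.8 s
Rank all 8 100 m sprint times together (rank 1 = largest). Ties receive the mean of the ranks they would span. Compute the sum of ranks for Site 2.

Sorted (descending): 12.52, 11.8, 11.8, 11.8, 11.52, 11.52, 10.69, 10.33
The 3 values of 11.8 occupy positions 2–4 → average rank 3.
The 2 values of 11.52 occupy positions 5–6 → average rank (5+6)/2 = 5.5.
Site 2 values → pooled ranks: 10.33→8, 11.8→3, 11.8→3
Rank sum = 8 + 3 + 3 = 14

14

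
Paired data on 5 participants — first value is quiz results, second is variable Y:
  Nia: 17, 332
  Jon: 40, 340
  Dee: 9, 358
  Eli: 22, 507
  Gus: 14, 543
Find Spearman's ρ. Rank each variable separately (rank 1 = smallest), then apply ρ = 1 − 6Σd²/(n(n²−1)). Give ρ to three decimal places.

-0.300

Ranks of variable 1: 3, 5, 1, 4, 2
Ranks of variable 2: 1, 2, 3, 4, 5
d = r₁ − r₂: 2, 3, -2, 0, -3
d²: 4, 9, 4, 0, 9; Σd² = 26
ρ = 1 − 6·26/(5·24) = 1 − 156/120 = -0.300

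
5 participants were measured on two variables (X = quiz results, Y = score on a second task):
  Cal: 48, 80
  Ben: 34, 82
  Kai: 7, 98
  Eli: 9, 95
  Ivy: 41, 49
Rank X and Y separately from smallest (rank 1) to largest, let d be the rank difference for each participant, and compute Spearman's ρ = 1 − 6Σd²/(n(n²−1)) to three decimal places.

Ranks of variable 1: 5, 3, 1, 2, 4
Ranks of variable 2: 2, 3, 5, 4, 1
d = r₁ − r₂: 3, 0, -4, -2, 3
d²: 9, 0, 16, 4, 9; Σd² = 38
ρ = 1 − 6·38/(5·24) = 1 − 228/120 = -0.900

-0.900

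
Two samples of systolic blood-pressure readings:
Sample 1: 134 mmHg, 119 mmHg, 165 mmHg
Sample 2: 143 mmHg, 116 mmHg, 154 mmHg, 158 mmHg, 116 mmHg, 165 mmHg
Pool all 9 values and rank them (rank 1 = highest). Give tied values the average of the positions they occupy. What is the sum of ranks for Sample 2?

30.5

Sorted (descending): 165, 165, 158, 154, 143, 134, 119, 116, 116
The 2 values of 165 occupy positions 1–2 → average rank (1+2)/2 = 1.5.
The 2 values of 116 occupy positions 8–9 → average rank (8+9)/2 = 8.5.
Sample 2 values → pooled ranks: 143→5, 116→8.5, 154→4, 158→3, 116→8.5, 165→1.5
Rank sum = 5 + 8.5 + 4 + 3 + 8.5 + 1.5 = 30.5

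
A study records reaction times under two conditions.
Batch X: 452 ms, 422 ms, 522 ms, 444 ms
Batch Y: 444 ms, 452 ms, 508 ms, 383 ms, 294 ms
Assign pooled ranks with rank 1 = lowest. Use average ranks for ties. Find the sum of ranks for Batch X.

23

Sorted (ascending): 294, 383, 422, 444, 444, 452, 452, 508, 522
The 2 values of 444 occupy positions 4–5 → average rank (4+5)/2 = 4.5.
The 2 values of 452 occupy positions 6–7 → average rank (6+7)/2 = 6.5.
Batch X values → pooled ranks: 452→6.5, 422→3, 522→9, 444→4.5
Rank sum = 6.5 + 3 + 9 + 4.5 = 23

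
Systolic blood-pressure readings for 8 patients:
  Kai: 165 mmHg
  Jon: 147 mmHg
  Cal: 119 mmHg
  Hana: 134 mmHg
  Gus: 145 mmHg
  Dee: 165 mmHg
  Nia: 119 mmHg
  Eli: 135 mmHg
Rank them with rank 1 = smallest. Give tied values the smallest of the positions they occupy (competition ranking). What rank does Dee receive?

Sorted (ascending): 119, 119, 134, 135, 145, 147, 165, 165
The 2 values of 119 occupy positions 1–2 → each gets rank 1.
The 2 values of 165 occupy positions 7–8 → each gets rank 7.
Dee has value 165 mmHg → rank 7.

7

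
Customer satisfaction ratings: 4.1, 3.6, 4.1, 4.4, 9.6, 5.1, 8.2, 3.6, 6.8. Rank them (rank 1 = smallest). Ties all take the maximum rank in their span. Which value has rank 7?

6.8

Sorted (ascending): 3.6, 3.6, 4.1, 4.1, 4.4, 5.1, 6.8, 8.2, 9.6
The 2 values of 3.6 occupy positions 1–2 → each gets rank 2.
The 2 values of 4.1 occupy positions 3–4 → each gets rank 4.
Rank 7 → value 6.8.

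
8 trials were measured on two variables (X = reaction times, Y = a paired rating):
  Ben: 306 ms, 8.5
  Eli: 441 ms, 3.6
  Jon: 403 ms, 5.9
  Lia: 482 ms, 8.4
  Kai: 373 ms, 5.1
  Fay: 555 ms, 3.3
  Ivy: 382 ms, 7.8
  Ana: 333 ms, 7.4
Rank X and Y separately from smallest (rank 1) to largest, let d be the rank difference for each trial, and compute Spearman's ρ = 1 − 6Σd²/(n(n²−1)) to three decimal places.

-0.524

Ranks of variable 1: 1, 6, 5, 7, 3, 8, 4, 2
Ranks of variable 2: 8, 2, 4, 7, 3, 1, 6, 5
d = r₁ − r₂: -7, 4, 1, 0, 0, 7, -2, -3
d²: 49, 16, 1, 0, 0, 49, 4, 9; Σd² = 128
ρ = 1 − 6·128/(8·63) = 1 − 768/504 = -0.524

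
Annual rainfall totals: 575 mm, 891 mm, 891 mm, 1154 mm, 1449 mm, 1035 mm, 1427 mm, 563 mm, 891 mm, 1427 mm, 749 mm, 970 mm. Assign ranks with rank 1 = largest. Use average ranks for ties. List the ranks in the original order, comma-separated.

Sorted (descending): 1449, 1427, 1427, 1154, 1035, 970, 891, 891, 891, 749, 575, 563
The 2 values of 1427 occupy positions 2–3 → average rank (2+3)/2 = 2.5.
The 3 values of 891 occupy positions 7–9 → average rank 8.

11, 8, 8, 4, 1, 5, 2.5, 12, 8, 2.5, 10, 6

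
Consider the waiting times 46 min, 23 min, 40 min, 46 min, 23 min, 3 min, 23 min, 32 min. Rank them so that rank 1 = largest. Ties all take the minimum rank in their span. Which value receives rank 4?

32

Sorted (descending): 46, 46, 40, 32, 23, 23, 23, 3
The 2 values of 46 occupy positions 1–2 → each gets rank 1.
The 3 values of 23 occupy positions 5–7 → each gets rank 5.
Rank 4 → value 32.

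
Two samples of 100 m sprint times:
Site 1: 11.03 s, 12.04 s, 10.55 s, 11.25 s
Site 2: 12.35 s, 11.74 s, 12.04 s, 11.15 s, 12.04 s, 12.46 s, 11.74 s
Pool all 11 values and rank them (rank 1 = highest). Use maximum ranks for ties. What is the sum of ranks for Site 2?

Sorted (descending): 12.46, 12.35, 12.04, 12.04, 12.04, 11.74, 11.74, 11.25, 11.15, 11.03, 10.55
The 3 values of 12.04 occupy positions 3–5 → each gets rank 5.
The 2 values of 11.74 occupy positions 6–7 → each gets rank 7.
Site 2 values → pooled ranks: 12.35→2, 11.74→7, 12.04→5, 11.15→9, 12.04→5, 12.46→1, 11.74→7
Rank sum = 2 + 7 + 5 + 9 + 5 + 1 + 7 = 36

36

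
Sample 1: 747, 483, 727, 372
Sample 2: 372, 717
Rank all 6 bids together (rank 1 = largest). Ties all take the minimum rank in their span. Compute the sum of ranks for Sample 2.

Sorted (descending): 747, 727, 717, 483, 372, 372
The 2 values of 372 occupy positions 5–6 → each gets rank 5.
Sample 2 values → pooled ranks: 372→5, 717→3
Rank sum = 5 + 3 = 8

8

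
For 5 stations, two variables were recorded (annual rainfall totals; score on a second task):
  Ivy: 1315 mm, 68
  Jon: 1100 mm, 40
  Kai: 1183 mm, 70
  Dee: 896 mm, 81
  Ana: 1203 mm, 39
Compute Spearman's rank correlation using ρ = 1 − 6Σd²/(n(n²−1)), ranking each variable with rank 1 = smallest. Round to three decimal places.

-0.500

Ranks of variable 1: 5, 2, 3, 1, 4
Ranks of variable 2: 3, 2, 4, 5, 1
d = r₁ − r₂: 2, 0, -1, -4, 3
d²: 4, 0, 1, 16, 9; Σd² = 30
ρ = 1 − 6·30/(5·24) = 1 − 180/120 = -0.500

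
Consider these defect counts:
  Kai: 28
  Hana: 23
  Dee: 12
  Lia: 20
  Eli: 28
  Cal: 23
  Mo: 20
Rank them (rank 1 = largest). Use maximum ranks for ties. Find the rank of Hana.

Sorted (descending): 28, 28, 23, 23, 20, 20, 12
The 2 values of 28 occupy positions 1–2 → each gets rank 2.
The 2 values of 23 occupy positions 3–4 → each gets rank 4.
The 2 values of 20 occupy positions 5–6 → each gets rank 6.
Hana has value 23 → rank 4.

4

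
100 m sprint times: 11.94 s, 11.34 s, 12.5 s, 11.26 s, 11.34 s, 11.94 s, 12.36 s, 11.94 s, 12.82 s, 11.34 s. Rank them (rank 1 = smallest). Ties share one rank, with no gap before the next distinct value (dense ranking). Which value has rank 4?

12.36

Sorted (ascending): 11.26, 11.34, 11.34, 11.34, 11.94, 11.94, 11.94, 12.36, 12.5, 12.82
The 3 values of 11.34 share dense rank 2.
The 3 values of 11.94 share dense rank 3.
Remaining distinct values take the next consecutive integers.
Rank 4 → value 12.36.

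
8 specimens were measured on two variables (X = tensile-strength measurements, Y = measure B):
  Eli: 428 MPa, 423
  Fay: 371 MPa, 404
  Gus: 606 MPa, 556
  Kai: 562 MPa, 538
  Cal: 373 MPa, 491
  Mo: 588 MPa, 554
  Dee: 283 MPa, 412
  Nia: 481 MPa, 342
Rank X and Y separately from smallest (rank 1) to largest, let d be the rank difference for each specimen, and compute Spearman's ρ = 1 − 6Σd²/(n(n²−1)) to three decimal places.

0.714

Ranks of variable 1: 4, 2, 8, 6, 3, 7, 1, 5
Ranks of variable 2: 4, 2, 8, 6, 5, 7, 3, 1
d = r₁ − r₂: 0, 0, 0, 0, -2, 0, -2, 4
d²: 0, 0, 0, 0, 4, 0, 4, 16; Σd² = 24
ρ = 1 − 6·24/(8·63) = 1 − 144/504 = 0.714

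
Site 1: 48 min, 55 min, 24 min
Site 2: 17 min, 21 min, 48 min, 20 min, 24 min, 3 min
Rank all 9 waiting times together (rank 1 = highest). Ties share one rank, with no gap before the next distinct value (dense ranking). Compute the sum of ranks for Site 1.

6

Sorted (descending): 55, 48, 48, 24, 24, 21, 20, 17, 3
The 2 values of 48 share dense rank 2.
The 2 values of 24 share dense rank 3.
Remaining distinct values take the next consecutive integers.
Site 1 values → pooled ranks: 48→2, 55→1, 24→3
Rank sum = 2 + 1 + 3 = 6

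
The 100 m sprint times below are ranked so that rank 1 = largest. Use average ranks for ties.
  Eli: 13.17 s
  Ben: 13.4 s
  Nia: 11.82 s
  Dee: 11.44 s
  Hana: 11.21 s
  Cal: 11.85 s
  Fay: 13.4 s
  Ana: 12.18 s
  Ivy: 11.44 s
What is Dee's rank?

Sorted (descending): 13.4, 13.4, 13.17, 12.18, 11.85, 11.82, 11.44, 11.44, 11.21
The 2 values of 13.4 occupy positions 1–2 → average rank (1+2)/2 = 1.5.
The 2 values of 11.44 occupy positions 7–8 → average rank (7+8)/2 = 7.5.
Dee has value 11.44 s → rank 7.5.

7.5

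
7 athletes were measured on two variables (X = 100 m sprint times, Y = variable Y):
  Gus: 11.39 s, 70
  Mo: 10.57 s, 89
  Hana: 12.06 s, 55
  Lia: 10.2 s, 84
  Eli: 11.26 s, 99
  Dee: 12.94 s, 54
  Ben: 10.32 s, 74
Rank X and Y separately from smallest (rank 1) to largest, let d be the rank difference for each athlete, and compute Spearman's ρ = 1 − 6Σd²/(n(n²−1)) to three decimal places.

-0.679

Ranks of variable 1: 5, 3, 6, 1, 4, 7, 2
Ranks of variable 2: 3, 6, 2, 5, 7, 1, 4
d = r₁ − r₂: 2, -3, 4, -4, -3, 6, -2
d²: 4, 9, 16, 16, 9, 36, 4; Σd² = 94
ρ = 1 − 6·94/(7·48) = 1 − 564/336 = -0.679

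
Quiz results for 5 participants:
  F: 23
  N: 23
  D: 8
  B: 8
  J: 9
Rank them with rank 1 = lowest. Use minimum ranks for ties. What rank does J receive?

3

Sorted (ascending): 8, 8, 9, 23, 23
The 2 values of 8 occupy positions 1–2 → each gets rank 1.
The 2 values of 23 occupy positions 4–5 → each gets rank 4.
J has value 9 → rank 3.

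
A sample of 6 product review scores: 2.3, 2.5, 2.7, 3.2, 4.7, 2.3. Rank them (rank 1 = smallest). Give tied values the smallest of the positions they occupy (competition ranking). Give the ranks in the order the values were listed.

Sorted (ascending): 2.3, 2.3, 2.5, 2.7, 3.2, 4.7
The 2 values of 2.3 occupy positions 1–2 → each gets rank 1.

1, 3, 4, 5, 6, 1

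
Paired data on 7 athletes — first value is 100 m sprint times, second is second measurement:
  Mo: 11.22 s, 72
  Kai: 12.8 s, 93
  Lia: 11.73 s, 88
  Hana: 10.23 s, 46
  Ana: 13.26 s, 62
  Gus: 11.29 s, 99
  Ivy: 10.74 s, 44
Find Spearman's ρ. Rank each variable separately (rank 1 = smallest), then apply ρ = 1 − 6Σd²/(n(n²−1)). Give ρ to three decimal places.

Ranks of variable 1: 3, 6, 5, 1, 7, 4, 2
Ranks of variable 2: 4, 6, 5, 2, 3, 7, 1
d = r₁ − r₂: -1, 0, 0, -1, 4, -3, 1
d²: 1, 0, 0, 1, 16, 9, 1; Σd² = 28
ρ = 1 − 6·28/(7·48) = 1 − 168/336 = 0.500

0.500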